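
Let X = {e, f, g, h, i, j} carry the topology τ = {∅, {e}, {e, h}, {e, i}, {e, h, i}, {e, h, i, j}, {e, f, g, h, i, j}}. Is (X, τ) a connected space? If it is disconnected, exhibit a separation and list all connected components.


(X, τ) is connected.

Find clopen sets (U ∈ τ with X ∖ U ∈ τ):
  U = ∅, X ∖ U = {e, f, g, h, i, j} — both open, so U is clopen.
  U = {e, f, g, h, i, j}, X ∖ U = ∅ — both open, so U is clopen.
Only trivial clopens (∅ and X) exist, so (X, τ) is connected.
Compute connected components by grouping points that agree on all clopens:
  component: {e, f, g, h, i, j}


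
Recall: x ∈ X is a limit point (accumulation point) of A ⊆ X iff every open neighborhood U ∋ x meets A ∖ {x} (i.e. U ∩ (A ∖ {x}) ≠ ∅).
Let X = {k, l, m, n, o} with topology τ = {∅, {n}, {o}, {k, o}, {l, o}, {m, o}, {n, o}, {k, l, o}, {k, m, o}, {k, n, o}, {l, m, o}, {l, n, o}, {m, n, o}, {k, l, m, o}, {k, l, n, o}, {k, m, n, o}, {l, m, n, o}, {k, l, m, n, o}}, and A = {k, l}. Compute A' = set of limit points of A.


A' = ∅

For each x ∈ X, list the open sets U ∈ τ with x ∈ U, then check whether U ∩ (A ∖ {x}) ≠ ∅ for every such U.
  x = k: open {k, o} ∋ x has {k, o} ∩ (A ∖ {k}) = ∅, so x is NOT a limit point.
  x = l: open {l, o} ∋ x has {l, o} ∩ (A ∖ {l}) = ∅, so x is NOT a limit point.
  x = m: open {m, o} ∋ x has {m, o} ∩ (A ∖ {m}) = ∅, so x is NOT a limit point.
  x = n: open {n} ∋ x has {n} ∩ (A ∖ {n}) = ∅, so x is NOT a limit point.
  x = o: open {o} ∋ x has {o} ∩ (A ∖ {o}) = ∅, so x is NOT a limit point.
Collecting: A' = ∅.


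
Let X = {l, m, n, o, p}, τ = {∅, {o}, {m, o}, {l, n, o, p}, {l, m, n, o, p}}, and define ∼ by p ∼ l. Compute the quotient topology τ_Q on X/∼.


X/∼ = {[l=p], [m], [n], [o]}; |τ_Q| = 5.

Equivalence classes: [l=p], [m], [n], [o].
Quotient map π: X → X/∼ sends l ↦ [l=p], m ↦ [m], n ↦ [n], o ↦ [o], p ↦ [l=p].
For each subset V ⊆ X/∼, compute π^{-1}(V) ⊆ X and check whether π^{-1}(V) ∈ τ. V is open in τ_Q iff π^{-1}(V) ∈ τ.
  V = {}: π^{-1}(V) = ∅ ∈ τ ✓.
  V = {[l=p]}: π^{-1}(V) = {l, p} ∉ τ ✗.
  V = {[m]}: π^{-1}(V) = {m} ∉ τ ✗.
  V = {[l=p], [m]}: π^{-1}(V) = {l, m, p} ∉ τ ✗.
  V = {[n]}: π^{-1}(V) = {n} ∉ τ ✗.
  V = {[l=p], [n]}: π^{-1}(V) = {l, n, p} ∉ τ ✗.
  V = {[m], [n]}: π^{-1}(V) = {m, n} ∉ τ ✗.
  V = {[l=p], [m], [n]}: π^{-1}(V) = {l, m, n, p} ∉ τ ✗.
  V = {[o]}: π^{-1}(V) = {o} ∈ τ ✓.
  V = {[l=p], [o]}: π^{-1}(V) = {l, o, p} ∉ τ ✗.
  V = {[m], [o]}: π^{-1}(V) = {m, o} ∈ τ ✓.
  V = {[l=p], [m], [o]}: π^{-1}(V) = {l, m, o, p} ∉ τ ✗.
  V = {[n], [o]}: π^{-1}(V) = {n, o} ∉ τ ✗.
  V = {[l=p], [n], [o]}: π^{-1}(V) = {l, n, o, p} ∈ τ ✓.
  V = {[m], [n], [o]}: π^{-1}(V) = {m, n, o} ∉ τ ✗.
  V = {[l=p], [m], [n], [o]}: π^{-1}(V) = {l, m, n, o, p} ∈ τ ✓.
Open sets in the quotient: τ_Q = {{}, {[o]}, {[m], [o]}, {[l=p], [n], [o]}, {[l=p], [m], [n], [o]}} (5 elements).


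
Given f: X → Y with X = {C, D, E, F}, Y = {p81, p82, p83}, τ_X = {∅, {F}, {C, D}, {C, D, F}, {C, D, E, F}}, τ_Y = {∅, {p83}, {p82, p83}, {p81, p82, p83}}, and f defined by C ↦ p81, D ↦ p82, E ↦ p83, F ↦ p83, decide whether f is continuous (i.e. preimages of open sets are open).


f is NOT continuous.

Compute f^{-1}(U) for each U ∈ τ_Y:
  U = ∅: f^{-1}(U) = ∅ ∈ τ_X ✓.
  U = {p83}: f^{-1}(U) = {E, F} ∉ τ_X ✗.
  U = {p82, p83}: f^{-1}(U) = {D, E, F} ∉ τ_X ✗.
  U = {p81, p82, p83}: f^{-1}(U) = {C, D, E, F} ∈ τ_X ✓.
Found U = {p83} with f^{-1}(U) = {E, F} not in τ_X. Therefore f is NOT continuous.


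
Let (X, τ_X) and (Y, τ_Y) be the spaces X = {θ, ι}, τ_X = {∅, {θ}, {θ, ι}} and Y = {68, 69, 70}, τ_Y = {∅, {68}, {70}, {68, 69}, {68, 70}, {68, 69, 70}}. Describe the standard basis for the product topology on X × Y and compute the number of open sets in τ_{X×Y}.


Basis B = {∅ × ∅, {θ} × {68}, {θ} × {70}, {θ} × {68, 69}, {θ} × {68, 70}, {θ, ι} × {68}, {θ, ι} × {70}, {θ} × {68, 69, 70}, {θ, ι} × {68, 69}, {θ, ι} × {68, 70}, {θ, ι} × {68, 69, 70}}; |τ_{X×Y}| = 18.

Enumerate products U × V with U ∈ τ_X, V ∈ τ_Y (deduplicated):
  ∅ × ∅ = {} (∅)
  {θ} × {68} = {(θ,68)}
  {θ} × {70} = {(θ,70)}
  {θ} × {68, 69} = {(θ,68), (θ,69)}
  {θ} × {68, 70} = {(θ,68), (θ,70)}
  {θ, ι} × {68} = {(θ,68), (ι,68)}
  {θ, ι} × {70} = {(θ,70), (ι,70)}
  {θ} × {68, 69, 70} = {(θ,68), (θ,69), (θ,70)}
  {θ, ι} × {68, 69} = {(θ,68), (θ,69), (ι,68), (ι,69)}
  {θ, ι} × {68, 70} = {(θ,68), (θ,70), (ι,68), (ι,70)}
  {θ, ι} × {68, 69, 70} = {(θ,68), (θ,69), (θ,70), (ι,68), (ι,69), (ι,70)}
These 11 distinct sets form the basis B.
Close under arbitrary unions to get τ_{X×Y}; counting gives |τ_{X×Y}| = 18.


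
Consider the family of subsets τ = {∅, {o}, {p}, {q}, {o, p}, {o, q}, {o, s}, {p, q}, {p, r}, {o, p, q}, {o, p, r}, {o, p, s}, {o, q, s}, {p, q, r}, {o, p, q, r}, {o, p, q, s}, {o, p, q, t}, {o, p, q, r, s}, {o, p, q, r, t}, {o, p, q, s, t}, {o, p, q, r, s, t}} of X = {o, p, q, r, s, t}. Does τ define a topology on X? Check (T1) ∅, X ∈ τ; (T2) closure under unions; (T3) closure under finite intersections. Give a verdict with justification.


τ is NOT a topology on X.

Axiom (T1): ∅ ∈ τ? Yes; X ∈ τ? Yes.
Axiom (T2/T3): check pairwise unions and intersections of members of τ.
Counterexample for (T2): {o, s} ∪ {p, r} = {o, p, r, s} ∉ τ. Therefore τ is NOT a topology.


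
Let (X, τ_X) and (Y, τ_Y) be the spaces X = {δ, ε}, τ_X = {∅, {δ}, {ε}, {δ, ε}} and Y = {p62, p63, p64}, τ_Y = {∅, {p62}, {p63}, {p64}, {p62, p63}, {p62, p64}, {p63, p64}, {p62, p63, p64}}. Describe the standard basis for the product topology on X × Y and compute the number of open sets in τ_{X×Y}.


Basis B = {∅ × ∅, {δ} × {p62}, {δ} × {p63}, {δ} × {p64}, {ε} × {p62}, {ε} × {p63}, {ε} × {p64}, {δ} × {p62, p63}, {δ} × {p62, p64}, {δ, ε} × {p62}, {δ} × {p63, p64}, {δ, ε} × {p63}, {δ, ε} × {p64}, {ε} × {p62, p63}, {ε} × {p62, p64}, {ε} × {p63, p64}, {δ} × {p62, p63, p64}, {ε} × {p62, p63, p64}, {δ, ε} × {p62, p63}, {δ, ε} × {p62, p64}, {δ, ε} × {p63, p64}, {δ, ε} × {p62, p63, p64}}; |τ_{X×Y}| = 64.

Enumerate products U × V with U ∈ τ_X, V ∈ τ_Y (deduplicated):
  ∅ × ∅ = {} (∅)
  {δ} × {p62} = {(δ,p62)}
  {δ} × {p63} = {(δ,p63)}
  {δ} × {p64} = {(δ,p64)}
  {ε} × {p62} = {(ε,p62)}
  {ε} × {p63} = {(ε,p63)}
  {ε} × {p64} = {(ε,p64)}
  {δ} × {p62, p63} = {(δ,p62), (δ,p63)}
  {δ} × {p62, p64} = {(δ,p62), (δ,p64)}
  {δ, ε} × {p62} = {(δ,p62), (ε,p62)}
  {δ} × {p63, p64} = {(δ,p63), (δ,p64)}
  {δ, ε} × {p63} = {(δ,p63), (ε,p63)}
  {δ, ε} × {p64} = {(δ,p64), (ε,p64)}
  {ε} × {p62, p63} = {(ε,p62), (ε,p63)}
  {ε} × {p62, p64} = {(ε,p62), (ε,p64)}
  {ε} × {p63, p64} = {(ε,p63), (ε,p64)}
  {δ} × {p62, p63, p64} = {(δ,p62), (δ,p63), (δ,p64)}
  {ε} × {p62, p63, p64} = {(ε,p62), (ε,p63), (ε,p64)}
  {δ, ε} × {p62, p63} = {(δ,p62), (δ,p63), (ε,p62), (ε,p63)}
  {δ, ε} × {p62, p64} = {(δ,p62), (δ,p64), (ε,p62), (ε,p64)}
  {δ, ε} × {p63, p64} = {(δ,p63), (δ,p64), (ε,p63), (ε,p64)}
  {δ, ε} × {p62, p63, p64} = {(δ,p62), (δ,p63), (δ,p64), (ε,p62), (ε,p63), (ε,p64)}
These 22 distinct sets form the basis B.
Close under arbitrary unions to get τ_{X×Y}; counting gives |τ_{X×Y}| = 64.


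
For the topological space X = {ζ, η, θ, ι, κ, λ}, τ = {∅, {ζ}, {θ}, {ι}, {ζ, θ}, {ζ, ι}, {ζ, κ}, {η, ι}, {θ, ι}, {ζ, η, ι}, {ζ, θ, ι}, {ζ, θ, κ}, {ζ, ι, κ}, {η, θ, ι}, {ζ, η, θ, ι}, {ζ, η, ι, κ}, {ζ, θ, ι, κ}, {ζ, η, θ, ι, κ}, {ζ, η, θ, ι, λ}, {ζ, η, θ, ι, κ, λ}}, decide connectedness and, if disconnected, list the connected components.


(X, τ) is connected.

Find clopen sets (U ∈ τ with X ∖ U ∈ τ):
  U = ∅, X ∖ U = {ζ, η, θ, ι, κ, λ} — both open, so U is clopen.
  U = {ζ, η, θ, ι, κ, λ}, X ∖ U = ∅ — both open, so U is clopen.
Only trivial clopens (∅ and X) exist, so (X, τ) is connected.
Compute connected components by grouping points that agree on all clopens:
  component: {ζ, η, θ, ι, κ, λ}


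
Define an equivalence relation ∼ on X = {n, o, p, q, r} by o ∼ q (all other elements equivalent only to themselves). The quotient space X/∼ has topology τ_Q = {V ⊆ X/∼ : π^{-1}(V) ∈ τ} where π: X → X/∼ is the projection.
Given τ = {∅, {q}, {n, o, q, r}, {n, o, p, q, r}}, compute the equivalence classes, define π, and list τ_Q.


X/∼ = {[n], [o=q], [p], [r]}; |τ_Q| = 3.

Equivalence classes: [n], [o=q], [p], [r].
Quotient map π: X → X/∼ sends n ↦ [n], o ↦ [o=q], p ↦ [p], q ↦ [o=q], r ↦ [r].
For each subset V ⊆ X/∼, compute π^{-1}(V) ⊆ X and check whether π^{-1}(V) ∈ τ. V is open in τ_Q iff π^{-1}(V) ∈ τ.
  V = {}: π^{-1}(V) = ∅ ∈ τ ✓.
  V = {[n]}: π^{-1}(V) = {n} ∉ τ ✗.
  V = {[o=q]}: π^{-1}(V) = {o, q} ∉ τ ✗.
  V = {[n], [o=q]}: π^{-1}(V) = {n, o, q} ∉ τ ✗.
  V = {[p]}: π^{-1}(V) = {p} ∉ τ ✗.
  V = {[n], [p]}: π^{-1}(V) = {n, p} ∉ τ ✗.
  V = {[o=q], [p]}: π^{-1}(V) = {o, p, q} ∉ τ ✗.
  V = {[n], [o=q], [p]}: π^{-1}(V) = {n, o, p, q} ∉ τ ✗.
  V = {[r]}: π^{-1}(V) = {r} ∉ τ ✗.
  V = {[n], [r]}: π^{-1}(V) = {n, r} ∉ τ ✗.
  V = {[o=q], [r]}: π^{-1}(V) = {o, q, r} ∉ τ ✗.
  V = {[n], [o=q], [r]}: π^{-1}(V) = {n, o, q, r} ∈ τ ✓.
  V = {[p], [r]}: π^{-1}(V) = {p, r} ∉ τ ✗.
  V = {[n], [p], [r]}: π^{-1}(V) = {n, p, r} ∉ τ ✗.
  V = {[o=q], [p], [r]}: π^{-1}(V) = {o, p, q, r} ∉ τ ✗.
  V = {[n], [o=q], [p], [r]}: π^{-1}(V) = {n, o, p, q, r} ∈ τ ✓.
Open sets in the quotient: τ_Q = {{}, {[n], [o=q], [r]}, {[n], [o=q], [p], [r]}} (3 elements).


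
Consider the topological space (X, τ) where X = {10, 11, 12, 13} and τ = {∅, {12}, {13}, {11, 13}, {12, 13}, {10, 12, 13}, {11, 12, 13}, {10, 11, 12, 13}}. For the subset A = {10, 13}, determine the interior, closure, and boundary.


int(A) = {13}, cl(A) = {10, 11, 13}, ∂A = {10, 11}.

Closed sets in (X, τ) are complements of opens:
  closed(X, τ) = {∅, {10}, {11}, {10, 11}, {10, 12}, {10, 11, 12}, {10, 11, 13}, {10, 11, 12, 13}}.
int(A) = ⋃ {U ∈ τ : U ⊆ A}. Opens contained in A: ∅, {13}.
Taking the union of these: int(A) = {13}.
cl(A) = ⋂ {C closed : A ⊆ C}. Closed sets containing A: {10, 11, 13}, {10, 11, 12, 13}.
Intersecting these: cl(A) = {10, 11, 13}.
∂A = cl(A) ∖ int(A) = {10, 11, 13} ∖ {13} = {10, 11}.


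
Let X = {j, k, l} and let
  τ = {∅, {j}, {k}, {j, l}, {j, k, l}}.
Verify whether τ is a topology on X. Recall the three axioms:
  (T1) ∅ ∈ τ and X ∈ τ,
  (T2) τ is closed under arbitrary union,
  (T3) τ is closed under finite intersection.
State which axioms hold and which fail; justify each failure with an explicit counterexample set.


τ is NOT a topology on X.

Axiom (T1): ∅ ∈ τ? Yes; X ∈ τ? Yes.
Axiom (T2/T3): check pairwise unions and intersections of members of τ.
Counterexample for (T2): {j} ∪ {k} = {j, k} ∉ τ. Therefore τ is NOT a topology.


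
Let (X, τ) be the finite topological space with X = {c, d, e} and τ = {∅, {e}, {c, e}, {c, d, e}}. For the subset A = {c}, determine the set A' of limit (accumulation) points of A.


A' = {d}

For each x ∈ X, list the open sets U ∈ τ with x ∈ U, then check whether U ∩ (A ∖ {x}) ≠ ∅ for every such U.
  x = c: open {c, e} ∋ x has {c, e} ∩ (A ∖ {c}) = ∅, so x is NOT a limit point.
  x = d: opens ∋ x are {c, d, e}; each meets A ∖ {d}, so x IS a limit point.
  x = e: open {e} ∋ x has {e} ∩ (A ∖ {e}) = ∅, so x is NOT a limit point.
Collecting: A' = {d}.


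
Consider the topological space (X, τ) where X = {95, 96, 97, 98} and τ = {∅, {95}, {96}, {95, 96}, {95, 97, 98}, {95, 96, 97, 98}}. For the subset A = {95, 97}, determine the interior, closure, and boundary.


int(A) = {95}, cl(A) = {95, 97, 98}, ∂A = {97, 98}.

Closed sets in (X, τ) are complements of opens:
  closed(X, τ) = {∅, {96}, {97, 98}, {95, 97, 98}, {96, 97, 98}, {95, 96, 97, 98}}.
int(A) = ⋃ {U ∈ τ : U ⊆ A}. Opens contained in A: ∅, {95}.
Taking the union of these: int(A) = {95}.
cl(A) = ⋂ {C closed : A ⊆ C}. Closed sets containing A: {95, 97, 98}, {95, 96, 97, 98}.
Intersecting these: cl(A) = {95, 97, 98}.
∂A = cl(A) ∖ int(A) = {95, 97, 98} ∖ {95} = {97, 98}.


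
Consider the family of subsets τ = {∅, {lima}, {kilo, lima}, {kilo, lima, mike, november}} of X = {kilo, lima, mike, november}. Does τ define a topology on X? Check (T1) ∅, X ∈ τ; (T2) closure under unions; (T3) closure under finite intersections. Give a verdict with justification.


τ IS a topology on X.

Axiom (T1): ∅ ∈ τ? Yes; X ∈ τ? Yes.
Axiom (T2/T3): check pairwise unions and intersections of members of τ.
All pairwise intersections and unions checked — each lies in τ. Therefore τ satisfies (T1), (T2), (T3): it IS a topology on X.


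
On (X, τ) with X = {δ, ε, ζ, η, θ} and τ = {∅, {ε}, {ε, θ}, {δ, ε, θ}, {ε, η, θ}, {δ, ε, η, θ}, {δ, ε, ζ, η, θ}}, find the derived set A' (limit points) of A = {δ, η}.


A' = {ζ}

For each x ∈ X, list the open sets U ∈ τ with x ∈ U, then check whether U ∩ (A ∖ {x}) ≠ ∅ for every such U.
  x = δ: open {δ, ε, θ} ∋ x has {δ, ε, θ} ∩ (A ∖ {δ}) = ∅, so x is NOT a limit point.
  x = ε: open {ε} ∋ x has {ε} ∩ (A ∖ {ε}) = ∅, so x is NOT a limit point.
  x = ζ: opens ∋ x are {δ, ε, ζ, η, θ}; each meets A ∖ {ζ}, so x IS a limit point.
  x = η: open {ε, η, θ} ∋ x has {ε, η, θ} ∩ (A ∖ {η}) = ∅, so x is NOT a limit point.
  x = θ: open {ε, θ} ∋ x has {ε, θ} ∩ (A ∖ {θ}) = ∅, so x is NOT a limit point.
Collecting: A' = {ζ}.


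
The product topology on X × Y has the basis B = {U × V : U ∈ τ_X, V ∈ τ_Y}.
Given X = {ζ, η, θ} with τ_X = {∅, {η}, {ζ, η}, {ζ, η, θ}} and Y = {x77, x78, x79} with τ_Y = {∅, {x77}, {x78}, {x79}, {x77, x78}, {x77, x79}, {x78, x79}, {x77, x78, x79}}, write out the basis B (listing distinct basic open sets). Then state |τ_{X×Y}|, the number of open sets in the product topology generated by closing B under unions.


Basis B = {∅ × ∅, {η} × {x77}, {η} × {x78}, {η} × {x79}, {ζ, η} × {x77}, {ζ, η} × {x78}, {ζ, η} × {x79}, {η} × {x77, x78}, {η} × {x77, x79}, {η} × {x78, x79}, {ζ, η, θ} × {x77}, {ζ, η, θ} × {x78}, {ζ, η, θ} × {x79}, {η} × {x77, x78, x79}, {ζ, η} × {x77, x78}, {ζ, η} × {x77, x79}, {ζ, η} × {x78, x79}, {ζ, η} × {x77, x78, x79}, {ζ, η, θ} × {x77, x78}, {ζ, η, θ} × {x77, x79}, {ζ, η, θ} × {x78, x79}, {ζ, η, θ} × {x77, x78, x79}}; |τ_{X×Y}| = 64.

Enumerate products U × V with U ∈ τ_X, V ∈ τ_Y (deduplicated):
  ∅ × ∅ = {} (∅)
  {η} × {x77} = {(η,x77)}
  {η} × {x78} = {(η,x78)}
  {η} × {x79} = {(η,x79)}
  {ζ, η} × {x77} = {(ζ,x77), (η,x77)}
  {ζ, η} × {x78} = {(ζ,x78), (η,x78)}
  {ζ, η} × {x79} = {(ζ,x79), (η,x79)}
  {η} × {x77, x78} = {(η,x77), (η,x78)}
  {η} × {x77, x79} = {(η,x77), (η,x79)}
  {η} × {x78, x79} = {(η,x78), (η,x79)}
  {ζ, η, θ} × {x77} = {(ζ,x77), (η,x77), (θ,x77)}
  {ζ, η, θ} × {x78} = {(ζ,x78), (η,x78), (θ,x78)}
  {ζ, η, θ} × {x79} = {(ζ,x79), (η,x79), (θ,x79)}
  {η} × {x77, x78, x79} = {(η,x77), (η,x78), (η,x79)}
  {ζ, η} × {x77, x78} = {(ζ,x77), (ζ,x78), (η,x77), (η,x78)}
  {ζ, η} × {x77, x79} = {(ζ,x77), (ζ,x79), (η,x77), (η,x79)}
  {ζ, η} × {x78, x79} = {(ζ,x78), (ζ,x79), (η,x78), (η,x79)}
  {ζ, η} × {x77, x78, x79} = {(ζ,x77), (ζ,x78), (ζ,x79), (η,x77), (η,x78), (η,x79)}
  {ζ, η, θ} × {x77, x78} = {(ζ,x77), (ζ,x78), (η,x77), (η,x78), (θ,x77), (θ,x78)}
  {ζ, η, θ} × {x77, x79} = {(ζ,x77), (ζ,x79), (η,x77), (η,x79), (θ,x77), (θ,x79)}
  {ζ, η, θ} × {x78, x79} = {(ζ,x78), (ζ,x79), (η,x78), (η,x79), (θ,x78), (θ,x79)}
  {ζ, η, θ} × {x77, x78, x79} = {(ζ,x77), (ζ,x78), (ζ,x79), (η,x77), (η,x78), (η,x79), (θ,x77), (θ,x78), (θ,x79)}
These 22 distinct sets form the basis B.
Close under arbitrary unions to get τ_{X×Y}; counting gives |τ_{X×Y}| = 64.


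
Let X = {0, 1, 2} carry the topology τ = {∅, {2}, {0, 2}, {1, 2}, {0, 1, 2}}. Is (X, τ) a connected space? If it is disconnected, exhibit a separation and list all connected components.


(X, τ) is connected.

Find clopen sets (U ∈ τ with X ∖ U ∈ τ):
  U = ∅, X ∖ U = {0, 1, 2} — both open, so U is clopen.
  U = {0, 1, 2}, X ∖ U = ∅ — both open, so U is clopen.
Only trivial clopens (∅ and X) exist, so (X, τ) is connected.
Compute connected components by grouping points that agree on all clopens:
  component: {0, 1, 2}


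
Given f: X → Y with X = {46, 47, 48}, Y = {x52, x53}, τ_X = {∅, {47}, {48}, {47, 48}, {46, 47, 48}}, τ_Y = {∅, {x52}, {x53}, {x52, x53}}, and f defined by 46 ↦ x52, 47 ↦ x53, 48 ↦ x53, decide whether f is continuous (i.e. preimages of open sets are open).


f is NOT continuous.

Compute f^{-1}(U) for each U ∈ τ_Y:
  U = ∅: f^{-1}(U) = ∅ ∈ τ_X ✓.
  U = {x52}: f^{-1}(U) = {46} ∉ τ_X ✗.
  U = {x53}: f^{-1}(U) = {47, 48} ∈ τ_X ✓.
  U = {x52, x53}: f^{-1}(U) = {46, 47, 48} ∈ τ_X ✓.
Found U = {x52} with f^{-1}(U) = {46} not in τ_X. Therefore f is NOT continuous.


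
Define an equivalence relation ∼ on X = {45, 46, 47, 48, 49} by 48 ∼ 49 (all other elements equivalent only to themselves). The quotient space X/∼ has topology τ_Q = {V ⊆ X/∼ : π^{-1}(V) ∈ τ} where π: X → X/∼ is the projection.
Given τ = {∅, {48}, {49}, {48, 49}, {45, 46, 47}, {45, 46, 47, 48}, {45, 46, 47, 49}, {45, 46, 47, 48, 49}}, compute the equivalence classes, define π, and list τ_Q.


X/∼ = {[45], [46], [47], [48=49]}; |τ_Q| = 4.

Equivalence classes: [45], [46], [47], [48=49].
Quotient map π: X → X/∼ sends 45 ↦ [45], 46 ↦ [46], 47 ↦ [47], 48 ↦ [48=49], 49 ↦ [48=49].
For each subset V ⊆ X/∼, compute π^{-1}(V) ⊆ X and check whether π^{-1}(V) ∈ τ. V is open in τ_Q iff π^{-1}(V) ∈ τ.
  V = {}: π^{-1}(V) = ∅ ∈ τ ✓.
  V = {[45]}: π^{-1}(V) = {45} ∉ τ ✗.
  V = {[46]}: π^{-1}(V) = {46} ∉ τ ✗.
  V = {[45], [46]}: π^{-1}(V) = {45, 46} ∉ τ ✗.
  V = {[47]}: π^{-1}(V) = {47} ∉ τ ✗.
  V = {[45], [47]}: π^{-1}(V) = {45, 47} ∉ τ ✗.
  V = {[46], [47]}: π^{-1}(V) = {46, 47} ∉ τ ✗.
  V = {[45], [46], [47]}: π^{-1}(V) = {45, 46, 47} ∈ τ ✓.
  V = {[48=49]}: π^{-1}(V) = {48, 49} ∈ τ ✓.
  V = {[45], [48=49]}: π^{-1}(V) = {45, 48, 49} ∉ τ ✗.
  V = {[46], [48=49]}: π^{-1}(V) = {46, 48, 49} ∉ τ ✗.
  V = {[45], [46], [48=49]}: π^{-1}(V) = {45, 46, 48, 49} ∉ τ ✗.
  V = {[47], [48=49]}: π^{-1}(V) = {47, 48, 49} ∉ τ ✗.
  V = {[45], [47], [48=49]}: π^{-1}(V) = {45, 47, 48, 49} ∉ τ ✗.
  V = {[46], [47], [48=49]}: π^{-1}(V) = {46, 47, 48, 49} ∉ τ ✗.
  V = {[45], [46], [47], [48=49]}: π^{-1}(V) = {45, 46, 47, 48, 49} ∈ τ ✓.
Open sets in the quotient: τ_Q = {{}, {[45], [46], [47]}, {[48=49]}, {[45], [46], [47], [48=49]}} (4 elements).


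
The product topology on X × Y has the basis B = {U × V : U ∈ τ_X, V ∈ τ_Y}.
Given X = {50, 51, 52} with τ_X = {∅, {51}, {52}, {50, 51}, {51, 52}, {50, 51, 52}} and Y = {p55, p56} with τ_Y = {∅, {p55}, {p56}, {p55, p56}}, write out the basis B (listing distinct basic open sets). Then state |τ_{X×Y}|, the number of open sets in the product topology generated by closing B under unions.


Basis B = {∅ × ∅, {51} × {p55}, {51} × {p56}, {52} × {p55}, {52} × {p56}, {50, 51} × {p55}, {50, 51} × {p56}, {51} × {p55, p56}, {51, 52} × {p55}, {51, 52} × {p56}, {52} × {p55, p56}, {50, 51, 52} × {p55}, {50, 51, 52} × {p56}, {50, 51} × {p55, p56}, {51, 52} × {p55, p56}, {50, 51, 52} × {p55, p56}}; |τ_{X×Y}| = 36.

Enumerate products U × V with U ∈ τ_X, V ∈ τ_Y (deduplicated):
  ∅ × ∅ = {} (∅)
  {51} × {p55} = {(51,p55)}
  {51} × {p56} = {(51,p56)}
  {52} × {p55} = {(52,p55)}
  {52} × {p56} = {(52,p56)}
  {50, 51} × {p55} = {(50,p55), (51,p55)}
  {50, 51} × {p56} = {(50,p56), (51,p56)}
  {51} × {p55, p56} = {(51,p55), (51,p56)}
  {51, 52} × {p55} = {(51,p55), (52,p55)}
  {51, 52} × {p56} = {(51,p56), (52,p56)}
  {52} × {p55, p56} = {(52,p55), (52,p56)}
  {50, 51, 52} × {p55} = {(50,p55), (51,p55), (52,p55)}
  {50, 51, 52} × {p56} = {(50,p56), (51,p56), (52,p56)}
  {50, 51} × {p55, p56} = {(50,p55), (50,p56), (51,p55), (51,p56)}
  {51, 52} × {p55, p56} = {(51,p55), (51,p56), (52,p55), (52,p56)}
  {50, 51, 52} × {p55, p56} = {(50,p55), (50,p56), (51,p55), (51,p56), (52,p55), (52,p56)}
These 16 distinct sets form the basis B.
Close under arbitrary unions to get τ_{X×Y}; counting gives |τ_{X×Y}| = 36.


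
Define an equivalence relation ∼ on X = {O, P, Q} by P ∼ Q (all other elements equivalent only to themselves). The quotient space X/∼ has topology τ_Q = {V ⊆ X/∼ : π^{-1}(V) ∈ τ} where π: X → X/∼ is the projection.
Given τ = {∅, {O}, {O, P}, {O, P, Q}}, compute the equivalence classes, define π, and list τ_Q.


X/∼ = {[O], [P=Q]}; |τ_Q| = 3.

Equivalence classes: [O], [P=Q].
Quotient map π: X → X/∼ sends O ↦ [O], P ↦ [P=Q], Q ↦ [P=Q].
For each subset V ⊆ X/∼, compute π^{-1}(V) ⊆ X and check whether π^{-1}(V) ∈ τ. V is open in τ_Q iff π^{-1}(V) ∈ τ.
  V = {}: π^{-1}(V) = ∅ ∈ τ ✓.
  V = {[O]}: π^{-1}(V) = {O} ∈ τ ✓.
  V = {[P=Q]}: π^{-1}(V) = {P, Q} ∉ τ ✗.
  V = {[O], [P=Q]}: π^{-1}(V) = {O, P, Q} ∈ τ ✓.
Open sets in the quotient: τ_Q = {{}, {[O]}, {[O], [P=Q]}} (3 elements).


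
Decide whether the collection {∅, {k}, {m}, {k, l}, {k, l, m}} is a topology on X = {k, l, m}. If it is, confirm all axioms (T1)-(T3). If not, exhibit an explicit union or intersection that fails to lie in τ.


τ is NOT a topology on X.

Axiom (T1): ∅ ∈ τ? Yes; X ∈ τ? Yes.
Axiom (T2/T3): check pairwise unions and intersections of members of τ.
Counterexample for (T2): {k} ∪ {m} = {k, m} ∉ τ. Therefore τ is NOT a topology.


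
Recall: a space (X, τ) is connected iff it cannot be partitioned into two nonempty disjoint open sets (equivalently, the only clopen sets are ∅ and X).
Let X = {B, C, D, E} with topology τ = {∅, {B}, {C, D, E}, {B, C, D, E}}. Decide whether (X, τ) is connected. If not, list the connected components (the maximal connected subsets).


(X, τ) is disconnected; components = [{B}, {C, D, E}].

Find clopen sets (U ∈ τ with X ∖ U ∈ τ):
  U = ∅, X ∖ U = {B, C, D, E} — both open, so U is clopen.
  U = {B}, X ∖ U = {C, D, E} — both open, so U is clopen.
  U = {C, D, E}, X ∖ U = {B} — both open, so U is clopen.
  U = {B, C, D, E}, X ∖ U = ∅ — both open, so U is clopen.
Nontrivial clopen(s) exist: e.g. {C, D, E}. So (X, τ) is disconnected.
Compute connected components by grouping points that agree on all clopens:
  component: {B}
  component: {C, D, E}


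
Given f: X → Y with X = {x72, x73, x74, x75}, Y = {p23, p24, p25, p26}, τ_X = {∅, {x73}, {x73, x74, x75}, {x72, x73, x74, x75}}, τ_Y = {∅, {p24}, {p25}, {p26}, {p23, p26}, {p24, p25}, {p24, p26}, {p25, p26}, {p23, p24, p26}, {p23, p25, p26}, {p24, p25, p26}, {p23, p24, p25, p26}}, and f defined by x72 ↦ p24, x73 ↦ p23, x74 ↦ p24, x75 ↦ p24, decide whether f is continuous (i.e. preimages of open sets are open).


f is NOT continuous.

Compute f^{-1}(U) for each U ∈ τ_Y:
  U = ∅: f^{-1}(U) = ∅ ∈ τ_X ✓.
  U = {p24}: f^{-1}(U) = {x72, x74, x75} ∉ τ_X ✗.
  U = {p25}: f^{-1}(U) = ∅ ∈ τ_X ✓.
  U = {p26}: f^{-1}(U) = ∅ ∈ τ_X ✓.
  U = {p23, p26}: f^{-1}(U) = {x73} ∈ τ_X ✓.
  U = {p24, p25}: f^{-1}(U) = {x72, x74, x75} ∉ τ_X ✗.
  U = {p24, p26}: f^{-1}(U) = {x72, x74, x75} ∉ τ_X ✗.
  U = {p25, p26}: f^{-1}(U) = ∅ ∈ τ_X ✓.
  U = {p23, p24, p26}: f^{-1}(U) = {x72, x73, x74, x75} ∈ τ_X ✓.
  U = {p23, p25, p26}: f^{-1}(U) = {x73} ∈ τ_X ✓.
  U = {p24, p25, p26}: f^{-1}(U) = {x72, x74, x75} ∉ τ_X ✗.
  U = {p23, p24, p25, p26}: f^{-1}(U) = {x72, x73, x74, x75} ∈ τ_X ✓.
Found U = {p24} with f^{-1}(U) = {x72, x74, x75} not in τ_X. Therefore f is NOT continuous.


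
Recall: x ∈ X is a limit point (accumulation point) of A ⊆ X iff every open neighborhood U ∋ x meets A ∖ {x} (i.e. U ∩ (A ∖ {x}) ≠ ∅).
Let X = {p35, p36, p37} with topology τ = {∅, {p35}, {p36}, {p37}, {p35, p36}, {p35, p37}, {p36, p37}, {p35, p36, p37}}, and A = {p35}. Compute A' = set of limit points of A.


A' = ∅

For each x ∈ X, list the open sets U ∈ τ with x ∈ U, then check whether U ∩ (A ∖ {x}) ≠ ∅ for every such U.
  x = p35: open {p35} ∋ x has {p35} ∩ (A ∖ {p35}) = ∅, so x is NOT a limit point.
  x = p36: open {p36} ∋ x has {p36} ∩ (A ∖ {p36}) = ∅, so x is NOT a limit point.
  x = p37: open {p37} ∋ x has {p37} ∩ (A ∖ {p37}) = ∅, so x is NOT a limit point.
Collecting: A' = ∅.


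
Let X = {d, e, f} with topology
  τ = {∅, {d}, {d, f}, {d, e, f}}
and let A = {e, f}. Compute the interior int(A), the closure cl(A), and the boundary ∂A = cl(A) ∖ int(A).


int(A) = ∅, cl(A) = {e, f}, ∂A = {e, f}.

Closed sets in (X, τ) are complements of opens:
  closed(X, τ) = {∅, {e}, {e, f}, {d, e, f}}.
int(A) = ⋃ {U ∈ τ : U ⊆ A}. Opens contained in A: ∅.
Taking the union of these: int(A) = ∅.
cl(A) = ⋂ {C closed : A ⊆ C}. Closed sets containing A: {e, f}, {d, e, f}.
Intersecting these: cl(A) = {e, f}.
∂A = cl(A) ∖ int(A) = {e, f} ∖ ∅ = {e, f}.


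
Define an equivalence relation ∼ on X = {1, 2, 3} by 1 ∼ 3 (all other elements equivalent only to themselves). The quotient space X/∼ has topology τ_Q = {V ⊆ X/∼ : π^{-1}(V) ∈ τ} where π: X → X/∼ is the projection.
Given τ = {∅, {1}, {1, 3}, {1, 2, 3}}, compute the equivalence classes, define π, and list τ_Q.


X/∼ = {[1=3], [2]}; |τ_Q| = 3.

Equivalence classes: [1=3], [2].
Quotient map π: X → X/∼ sends 1 ↦ [1=3], 2 ↦ [2], 3 ↦ [1=3].
For each subset V ⊆ X/∼, compute π^{-1}(V) ⊆ X and check whether π^{-1}(V) ∈ τ. V is open in τ_Q iff π^{-1}(V) ∈ τ.
  V = {}: π^{-1}(V) = ∅ ∈ τ ✓.
  V = {[1=3]}: π^{-1}(V) = {1, 3} ∈ τ ✓.
  V = {[2]}: π^{-1}(V) = {2} ∉ τ ✗.
  V = {[1=3], [2]}: π^{-1}(V) = {1, 2, 3} ∈ τ ✓.
Open sets in the quotient: τ_Q = {{}, {[1=3]}, {[1=3], [2]}} (3 elements).


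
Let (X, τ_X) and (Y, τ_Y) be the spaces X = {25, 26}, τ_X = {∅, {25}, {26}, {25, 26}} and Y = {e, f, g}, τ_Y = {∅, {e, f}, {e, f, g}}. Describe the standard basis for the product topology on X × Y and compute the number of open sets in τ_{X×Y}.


Basis B = {∅ × ∅, {25} × {e, f}, {26} × {e, f}, {25} × {e, f, g}, {26} × {e, f, g}, {25, 26} × {e, f}, {25, 26} × {e, f, g}}; |τ_{X×Y}| = 9.

Enumerate products U × V with U ∈ τ_X, V ∈ τ_Y (deduplicated):
  ∅ × ∅ = {} (∅)
  {25} × {e, f} = {(25,e), (25,f)}
  {26} × {e, f} = {(26,e), (26,f)}
  {25} × {e, f, g} = {(25,e), (25,f), (25,g)}
  {26} × {e, f, g} = {(26,e), (26,f), (26,g)}
  {25, 26} × {e, f} = {(25,e), (25,f), (26,e), (26,f)}
  {25, 26} × {e, f, g} = {(25,e), (25,f), (25,g), (26,e), (26,f), (26,g)}
These 7 distinct sets form the basis B.
Close under arbitrary unions to get τ_{X×Y}; counting gives |τ_{X×Y}| = 9.


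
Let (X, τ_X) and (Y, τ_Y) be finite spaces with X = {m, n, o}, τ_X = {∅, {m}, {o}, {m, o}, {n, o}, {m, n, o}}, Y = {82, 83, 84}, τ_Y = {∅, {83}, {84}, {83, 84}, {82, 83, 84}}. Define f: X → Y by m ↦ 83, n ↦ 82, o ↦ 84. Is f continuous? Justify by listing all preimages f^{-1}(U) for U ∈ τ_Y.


f IS continuous.

Compute f^{-1}(U) for each U ∈ τ_Y:
  U = ∅: f^{-1}(U) = ∅ ∈ τ_X ✓.
  U = {83}: f^{-1}(U) = {m} ∈ τ_X ✓.
  U = {84}: f^{-1}(U) = {o} ∈ τ_X ✓.
  U = {83, 84}: f^{-1}(U) = {m, o} ∈ τ_X ✓.
  U = {82, 83, 84}: f^{-1}(U) = {m, n, o} ∈ τ_X ✓.
Every preimage lies in τ_X, so f IS continuous.


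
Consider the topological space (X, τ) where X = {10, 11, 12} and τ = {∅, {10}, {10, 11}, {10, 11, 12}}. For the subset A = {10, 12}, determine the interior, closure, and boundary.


int(A) = {10}, cl(A) = {10, 11, 12}, ∂A = {11, 12}.

Closed sets in (X, τ) are complements of opens:
  closed(X, τ) = {∅, {12}, {11, 12}, {10, 11, 12}}.
int(A) = ⋃ {U ∈ τ : U ⊆ A}. Opens contained in A: ∅, {10}.
Taking the union of these: int(A) = {10}.
cl(A) = ⋂ {C closed : A ⊆ C}. Closed sets containing A: {10, 11, 12}.
Intersecting these: cl(A) = {10, 11, 12}.
∂A = cl(A) ∖ int(A) = {10, 11, 12} ∖ {10} = {11, 12}.


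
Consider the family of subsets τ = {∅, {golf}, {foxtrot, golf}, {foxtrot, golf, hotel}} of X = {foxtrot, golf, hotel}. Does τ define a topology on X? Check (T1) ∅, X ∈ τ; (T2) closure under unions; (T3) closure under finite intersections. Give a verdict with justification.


τ IS a topology on X.

Axiom (T1): ∅ ∈ τ? Yes; X ∈ τ? Yes.
Axiom (T2/T3): check pairwise unions and intersections of members of τ.
All pairwise intersections and unions checked — each lies in τ. Therefore τ satisfies (T1), (T2), (T3): it IS a topology on X.


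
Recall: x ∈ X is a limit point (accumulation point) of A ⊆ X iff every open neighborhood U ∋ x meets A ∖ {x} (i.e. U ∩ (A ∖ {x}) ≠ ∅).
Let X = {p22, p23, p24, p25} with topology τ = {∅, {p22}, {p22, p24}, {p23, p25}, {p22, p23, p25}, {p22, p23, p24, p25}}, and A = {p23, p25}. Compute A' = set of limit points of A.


A' = {p23, p25}

For each x ∈ X, list the open sets U ∈ τ with x ∈ U, then check whether U ∩ (A ∖ {x}) ≠ ∅ for every such U.
  x = p22: open {p22} ∋ x has {p22} ∩ (A ∖ {p22}) = ∅, so x is NOT a limit point.
  x = p23: opens ∋ x are {p23, p25}, {p22, p23, p25}, {p22, p23, p24, p25}; each meets A ∖ {p23}, so x IS a limit point.
  x = p24: open {p22, p24} ∋ x has {p22, p24} ∩ (A ∖ {p24}) = ∅, so x is NOT a limit point.
  x = p25: opens ∋ x are {p23, p25}, {p22, p23, p25}, {p22, p23, p24, p25}; each meets A ∖ {p25}, so x IS a limit point.
Collecting: A' = {p23, p25}.


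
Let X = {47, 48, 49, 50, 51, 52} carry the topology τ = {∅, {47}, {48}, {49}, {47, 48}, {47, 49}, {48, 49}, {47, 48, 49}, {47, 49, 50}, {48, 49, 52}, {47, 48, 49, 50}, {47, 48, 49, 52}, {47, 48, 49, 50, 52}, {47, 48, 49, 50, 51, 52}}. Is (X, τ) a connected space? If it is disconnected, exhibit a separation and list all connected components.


(X, τ) is connected.

Find clopen sets (U ∈ τ with X ∖ U ∈ τ):
  U = ∅, X ∖ U = {47, 48, 49, 50, 51, 52} — both open, so U is clopen.
  U = {47, 48, 49, 50, 51, 52}, X ∖ U = ∅ — both open, so U is clopen.
Only trivial clopens (∅ and X) exist, so (X, τ) is connected.
Compute connected components by grouping points that agree on all clopens:
  component: {47, 48, 49, 50, 51, 52}


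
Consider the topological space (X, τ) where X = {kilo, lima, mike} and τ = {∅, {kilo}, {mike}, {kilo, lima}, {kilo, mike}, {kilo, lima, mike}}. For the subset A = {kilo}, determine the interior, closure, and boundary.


int(A) = {kilo}, cl(A) = {kilo, lima}, ∂A = {lima}.

Closed sets in (X, τ) are complements of opens:
  closed(X, τ) = {∅, {lima}, {mike}, {kilo, lima}, {lima, mike}, {kilo, lima, mike}}.
int(A) = ⋃ {U ∈ τ : U ⊆ A}. Opens contained in A: ∅, {kilo}.
Taking the union of these: int(A) = {kilo}.
cl(A) = ⋂ {C closed : A ⊆ C}. Closed sets containing A: {kilo, lima}, {kilo, lima, mike}.
Intersecting these: cl(A) = {kilo, lima}.
∂A = cl(A) ∖ int(A) = {kilo, lima} ∖ {kilo} = {lima}.


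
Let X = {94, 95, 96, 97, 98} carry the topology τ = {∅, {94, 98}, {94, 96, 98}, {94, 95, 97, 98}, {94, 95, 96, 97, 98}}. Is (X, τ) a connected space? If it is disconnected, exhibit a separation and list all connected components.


(X, τ) is connected.

Find clopen sets (U ∈ τ with X ∖ U ∈ τ):
  U = ∅, X ∖ U = {94, 95, 96, 97, 98} — both open, so U is clopen.
  U = {94, 95, 96, 97, 98}, X ∖ U = ∅ — both open, so U is clopen.
Only trivial clopens (∅ and X) exist, so (X, τ) is connected.
Compute connected components by grouping points that agree on all clopens:
  component: {94, 95, 96, 97, 98}


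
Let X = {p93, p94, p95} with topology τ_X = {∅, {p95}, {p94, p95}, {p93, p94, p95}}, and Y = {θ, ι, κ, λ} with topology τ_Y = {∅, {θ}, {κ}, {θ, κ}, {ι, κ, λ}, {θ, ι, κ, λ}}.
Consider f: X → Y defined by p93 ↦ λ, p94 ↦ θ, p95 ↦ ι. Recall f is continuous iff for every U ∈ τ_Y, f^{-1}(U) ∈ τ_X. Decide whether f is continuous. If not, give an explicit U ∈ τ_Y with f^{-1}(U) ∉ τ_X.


f is NOT continuous.

Compute f^{-1}(U) for each U ∈ τ_Y:
  U = ∅: f^{-1}(U) = ∅ ∈ τ_X ✓.
  U = {θ}: f^{-1}(U) = {p94} ∉ τ_X ✗.
  U = {κ}: f^{-1}(U) = ∅ ∈ τ_X ✓.
  U = {θ, κ}: f^{-1}(U) = {p94} ∉ τ_X ✗.
  U = {ι, κ, λ}: f^{-1}(U) = {p93, p95} ∉ τ_X ✗.
  U = {θ, ι, κ, λ}: f^{-1}(U) = {p93, p94, p95} ∈ τ_X ✓.
Found U = {θ} with f^{-1}(U) = {p94} not in τ_X. Therefore f is NOT continuous.


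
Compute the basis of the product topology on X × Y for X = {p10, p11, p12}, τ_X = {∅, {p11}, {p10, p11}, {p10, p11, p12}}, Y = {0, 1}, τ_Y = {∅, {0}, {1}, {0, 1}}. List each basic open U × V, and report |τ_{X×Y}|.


Basis B = {∅ × ∅, {p11} × {0}, {p11} × {1}, {p10, p11} × {0}, {p10, p11} × {1}, {p11} × {0, 1}, {p10, p11, p12} × {0}, {p10, p11, p12} × {1}, {p10, p11} × {0, 1}, {p10, p11, p12} × {0, 1}}; |τ_{X×Y}| = 16.

Enumerate products U × V with U ∈ τ_X, V ∈ τ_Y (deduplicated):
  ∅ × ∅ = {} (∅)
  {p11} × {0} = {(p11,0)}
  {p11} × {1} = {(p11,1)}
  {p10, p11} × {0} = {(p10,0), (p11,0)}
  {p10, p11} × {1} = {(p10,1), (p11,1)}
  {p11} × {0, 1} = {(p11,0), (p11,1)}
  {p10, p11, p12} × {0} = {(p10,0), (p11,0), (p12,0)}
  {p10, p11, p12} × {1} = {(p10,1), (p11,1), (p12,1)}
  {p10, p11} × {0, 1} = {(p10,0), (p10,1), (p11,0), (p11,1)}
  {p10, p11, p12} × {0, 1} = {(p10,0), (p10,1), (p11,0), (p11,1), (p12,0), (p12,1)}
These 10 distinct sets form the basis B.
Close under arbitrary unions to get τ_{X×Y}; counting gives |τ_{X×Y}| = 16.


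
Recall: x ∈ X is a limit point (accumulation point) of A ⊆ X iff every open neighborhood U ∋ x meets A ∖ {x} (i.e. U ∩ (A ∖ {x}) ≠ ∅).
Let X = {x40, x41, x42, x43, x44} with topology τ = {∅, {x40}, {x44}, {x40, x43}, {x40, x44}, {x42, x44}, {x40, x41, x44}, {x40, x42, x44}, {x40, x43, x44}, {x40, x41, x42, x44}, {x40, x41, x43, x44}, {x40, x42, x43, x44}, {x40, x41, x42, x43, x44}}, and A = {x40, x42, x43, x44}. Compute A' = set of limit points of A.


A' = {x41, x42, x43}

For each x ∈ X, list the open sets U ∈ τ with x ∈ U, then check whether U ∩ (A ∖ {x}) ≠ ∅ for every such U.
  x = x40: open {x40} ∋ x has {x40} ∩ (A ∖ {x40}) = ∅, so x is NOT a limit point.
  x = x41: opens ∋ x are {x40, x41, x44}, {x40, x41, x42, x44}, {x40, x41, x43, x44}, {x40, x41, x42, x43, x44}; each meets A ∖ {x41}, so x IS a limit point.
  x = x42: opens ∋ x are {x42, x44}, {x40, x42, x44}, {x40, x41, x42, x44}, {x40, x42, x43, x44}, {x40, x41, x42, x43, x44}; each meets A ∖ {x42}, so x IS a limit point.
  x = x43: opens ∋ x are {x40, x43}, {x40, x43, x44}, {x40, x41, x43, x44}, {x40, x42, x43, x44}, {x40, x41, x42, x43, x44}; each meets A ∖ {x43}, so x IS a limit point.
  x = x44: open {x44} ∋ x has {x44} ∩ (A ∖ {x44}) = ∅, so x is NOT a limit point.
Collecting: A' = {x41, x42, x43}.


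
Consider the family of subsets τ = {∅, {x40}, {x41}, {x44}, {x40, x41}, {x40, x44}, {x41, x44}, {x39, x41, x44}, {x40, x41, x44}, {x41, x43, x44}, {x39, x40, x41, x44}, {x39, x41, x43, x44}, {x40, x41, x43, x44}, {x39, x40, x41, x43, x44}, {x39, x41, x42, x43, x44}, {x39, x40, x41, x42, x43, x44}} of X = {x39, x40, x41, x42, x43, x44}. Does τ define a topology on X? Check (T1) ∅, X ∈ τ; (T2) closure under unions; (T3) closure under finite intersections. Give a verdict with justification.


τ IS a topology on X.

Axiom (T1): ∅ ∈ τ? Yes; X ∈ τ? Yes.
Axiom (T2/T3): check pairwise unions and intersections of members of τ.
All pairwise intersections and unions checked — each lies in τ. Therefore τ satisfies (T1), (T2), (T3): it IS a topology on X.


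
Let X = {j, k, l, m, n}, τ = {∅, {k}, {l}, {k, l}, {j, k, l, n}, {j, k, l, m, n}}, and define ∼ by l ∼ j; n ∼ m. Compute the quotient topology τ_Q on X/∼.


X/∼ = {[j=l], [k], [m=n]}; |τ_Q| = 3.

Equivalence classes: [j=l], [k], [m=n].
Quotient map π: X → X/∼ sends j ↦ [j=l], k ↦ [k], l ↦ [j=l], m ↦ [m=n], n ↦ [m=n].
For each subset V ⊆ X/∼, compute π^{-1}(V) ⊆ X and check whether π^{-1}(V) ∈ τ. V is open in τ_Q iff π^{-1}(V) ∈ τ.
  V = {}: π^{-1}(V) = ∅ ∈ τ ✓.
  V = {[j=l]}: π^{-1}(V) = {j, l} ∉ τ ✗.
  V = {[k]}: π^{-1}(V) = {k} ∈ τ ✓.
  V = {[j=l], [k]}: π^{-1}(V) = {j, k, l} ∉ τ ✗.
  V = {[m=n]}: π^{-1}(V) = {m, n} ∉ τ ✗.
  V = {[j=l], [m=n]}: π^{-1}(V) = {j, l, m, n} ∉ τ ✗.
  V = {[k], [m=n]}: π^{-1}(V) = {k, m, n} ∉ τ ✗.
  V = {[j=l], [k], [m=n]}: π^{-1}(V) = {j, k, l, m, n} ∈ τ ✓.
Open sets in the quotient: τ_Q = {{}, {[k]}, {[j=l], [k], [m=n]}} (3 elements).


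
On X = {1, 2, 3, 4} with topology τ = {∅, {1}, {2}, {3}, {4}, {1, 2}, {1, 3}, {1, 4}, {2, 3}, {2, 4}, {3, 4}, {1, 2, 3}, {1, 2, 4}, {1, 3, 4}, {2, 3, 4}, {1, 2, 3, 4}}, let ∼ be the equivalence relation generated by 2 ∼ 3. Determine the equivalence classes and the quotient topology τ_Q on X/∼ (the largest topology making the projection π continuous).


X/∼ = {[1], [2=3], [4]}; |τ_Q| = 8.

Equivalence classes: [1], [2=3], [4].
Quotient map π: X → X/∼ sends 1 ↦ [1], 2 ↦ [2=3], 3 ↦ [2=3], 4 ↦ [4].
For each subset V ⊆ X/∼, compute π^{-1}(V) ⊆ X and check whether π^{-1}(V) ∈ τ. V is open in τ_Q iff π^{-1}(V) ∈ τ.
  V = {}: π^{-1}(V) = ∅ ∈ τ ✓.
  V = {[1]}: π^{-1}(V) = {1} ∈ τ ✓.
  V = {[2=3]}: π^{-1}(V) = {2, 3} ∈ τ ✓.
  V = {[1], [2=3]}: π^{-1}(V) = {1, 2, 3} ∈ τ ✓.
  V = {[4]}: π^{-1}(V) = {4} ∈ τ ✓.
  V = {[1], [4]}: π^{-1}(V) = {1, 4} ∈ τ ✓.
  V = {[2=3], [4]}: π^{-1}(V) = {2, 3, 4} ∈ τ ✓.
  V = {[1], [2=3], [4]}: π^{-1}(V) = {1, 2, 3, 4} ∈ τ ✓.
Open sets in the quotient: τ_Q = {{}, {[1]}, {[2=3]}, {[1], [2=3]}, {[4]}, {[1], [4]}, {[2=3], [4]}, {[1], [2=3], [4]}} (8 elements).


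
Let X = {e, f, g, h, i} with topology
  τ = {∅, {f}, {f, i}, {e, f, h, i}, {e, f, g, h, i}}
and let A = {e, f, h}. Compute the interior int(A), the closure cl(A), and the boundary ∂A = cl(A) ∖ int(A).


int(A) = {f}, cl(A) = {e, f, g, h, i}, ∂A = {e, g, h, i}.

Closed sets in (X, τ) are complements of opens:
  closed(X, τ) = {∅, {g}, {e, g, h}, {e, g, h, i}, {e, f, g, h, i}}.
int(A) = ⋃ {U ∈ τ : U ⊆ A}. Opens contained in A: ∅, {f}.
Taking the union of these: int(A) = {f}.
cl(A) = ⋂ {C closed : A ⊆ C}. Closed sets containing A: {e, f, g, h, i}.
Intersecting these: cl(A) = {e, f, g, h, i}.
∂A = cl(A) ∖ int(A) = {e, f, g, h, i} ∖ {f} = {e, g, h, i}.


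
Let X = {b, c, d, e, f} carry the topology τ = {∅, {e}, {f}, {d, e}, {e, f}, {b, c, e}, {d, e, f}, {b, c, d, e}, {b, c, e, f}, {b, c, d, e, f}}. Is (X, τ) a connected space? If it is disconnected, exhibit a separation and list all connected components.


(X, τ) is disconnected; components = [{f}, {b, c, d, e}].

Find clopen sets (U ∈ τ with X ∖ U ∈ τ):
  U = ∅, X ∖ U = {b, c, d, e, f} — both open, so U is clopen.
  U = {f}, X ∖ U = {b, c, d, e} — both open, so U is clopen.
  U = {b, c, d, e}, X ∖ U = {f} — both open, so U is clopen.
  U = {b, c, d, e, f}, X ∖ U = ∅ — both open, so U is clopen.
Nontrivial clopen(s) exist: e.g. {f}. So (X, τ) is disconnected.
Compute connected components by grouping points that agree on all clopens:
  component: {f}
  component: {b, c, d, e}
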